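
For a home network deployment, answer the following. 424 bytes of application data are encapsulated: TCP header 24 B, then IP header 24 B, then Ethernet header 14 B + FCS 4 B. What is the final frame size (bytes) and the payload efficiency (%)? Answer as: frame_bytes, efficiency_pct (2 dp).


TCP segment = 424 + 24 = 448 B
IP packet = 448 + 24 = 472 B
Ethernet frame = 472 + 14 + 4 = 490 B
Efficiency = app / frame = 424 / 490 = 0.865306 = 86.5306% -> 86.53% (2 dp)

490, 86.53


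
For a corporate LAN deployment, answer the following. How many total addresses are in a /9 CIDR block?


Given: CIDR prefix /9
Host bits = 32 - 9 = 23
Total addresses = 2^23 = 8388608

8388608


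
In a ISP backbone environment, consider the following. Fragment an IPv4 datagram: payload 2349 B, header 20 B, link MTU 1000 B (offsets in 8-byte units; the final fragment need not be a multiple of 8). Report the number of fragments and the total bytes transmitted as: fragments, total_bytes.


Max data per non-final fragment = floor((MTU - header)/8)*8 = floor((1000 - 20)/8)*8 = floor(980/8)*8 = 976 B
Final fragment needs no 8-byte alignment: it can carry up to MTU - header = 980 B
Non-final fragments needed = ceil((payload - 980) / 976) = ceil(1369/976) = ceil(1.4027) = 2
Number of fragments = 2 + 1 = 3
Fragment sizes (data): 2 * 976 B + 397 B (last, 397 <= 980 OK)
Total bytes sent = payload + n_frags * header = 2349 + 3*20 = 2349 + 60 = 2409 B

3, 2409


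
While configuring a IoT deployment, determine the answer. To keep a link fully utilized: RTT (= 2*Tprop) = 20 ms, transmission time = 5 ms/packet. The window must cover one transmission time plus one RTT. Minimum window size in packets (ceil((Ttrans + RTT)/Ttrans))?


Given: Ttrans = 5 ms, RTT = 20 ms (= 2 * Tprop, Tprop = 10 ms)
Time until first ACK returns = Ttrans + RTT = 5 + 20 = 25 ms
Need W * Ttrans >= Ttrans + RTT  ->  W >= (Ttrans + RTT) / Ttrans
(Ttrans + RTT) / Ttrans = 25 / 5 = 5
W_min = ceil(5) = 5

5


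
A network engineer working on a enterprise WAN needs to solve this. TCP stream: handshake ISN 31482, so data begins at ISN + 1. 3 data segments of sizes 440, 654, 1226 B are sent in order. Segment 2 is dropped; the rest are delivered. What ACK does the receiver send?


SYN uses sequence number 31482; first data byte = ISN + 1 = 31483.
Segment 1: SEQ = 31483, len = 440 B, covers [31483, 31922]
Segment 2: SEQ = 31923, len = 654 B, covers [31923, 32576] [LOST]
Segment 3: SEQ = 32577, len = 1226 B, covers [32577, 33802]
In-order data received: bytes [31483, 31922] (segments 1..1).
Segment 2 missing -> gap begins at byte 31923; later segments buffered out of order.
Cumulative ACK = next expected in-order byte = 31483 + 440 = 31923

31923


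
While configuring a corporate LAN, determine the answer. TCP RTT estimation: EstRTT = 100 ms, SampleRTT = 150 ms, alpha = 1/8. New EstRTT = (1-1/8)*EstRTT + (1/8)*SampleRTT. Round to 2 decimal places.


Given: EstRTT = 100 ms, SampleRTT = 150 ms, alpha = 1/8
New EstRTT = (1 - alpha) * EstRTT + alpha * SampleRTT
(7/8) * 100 = 87.5
(1/8) * 150 = 18.75
New EstRTT = 87.5 + 18.75 = 106.25 ms -> 106.25 ms (2 dp)

106.25


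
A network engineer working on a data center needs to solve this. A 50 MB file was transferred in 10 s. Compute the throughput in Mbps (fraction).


Given: file = 50 MB, time = 10 s
File in Mb = 50 * 8 = 400 Mb
Throughput = 400 / 10 Mbps
Throughput = 40 Mbps

40


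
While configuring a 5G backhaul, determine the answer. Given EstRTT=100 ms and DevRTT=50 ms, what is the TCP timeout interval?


Given: EstRTT = 100 ms, DevRTT = 50 ms
Timeout = EstRTT + 4 * DevRTT
4 * DevRTT = 4 * 50 = 200
Timeout = 100 + 200 = 300 ms

300


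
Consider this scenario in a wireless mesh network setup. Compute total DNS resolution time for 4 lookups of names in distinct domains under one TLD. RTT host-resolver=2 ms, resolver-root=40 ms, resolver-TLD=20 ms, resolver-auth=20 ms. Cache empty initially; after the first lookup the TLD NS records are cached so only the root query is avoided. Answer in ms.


Lookup 1 (cold cache): local + root + TLD + auth = 2 + 40 + 20 + 20 = 82 ms
Lookups 2..4 (TLD NS cached -> skip root; new domain -> still ask TLD and auth): local + TLD + auth = 2 + 20 + 20 = 42 ms each
Remaining 3 lookups: 3 * 42 = 126 ms
Total = 82 + 126 = 208 ms

208


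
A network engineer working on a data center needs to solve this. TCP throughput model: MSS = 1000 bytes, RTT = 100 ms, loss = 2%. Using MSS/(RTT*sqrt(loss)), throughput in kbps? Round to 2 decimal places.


Given: MSS = 1000 bytes, RTT = 100 ms, loss = 2%
RTT in seconds = 100 / 1000 = 0.1
Loss rate = 2% = 0.02
sqrt(loss) = sqrt(0.02) = 0.141421356237
Throughput (bytes/s) = 1000 / (0.1 * 0.141421356237) = 70710.6781
Throughput (kbps) = 70710.6781 * 8 / 1000 = 565.685425 -> 565.69 kbps (2 dp)

565.69


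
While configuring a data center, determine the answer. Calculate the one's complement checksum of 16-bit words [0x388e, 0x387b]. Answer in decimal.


Given words: [0x388e, 0x387b]
Step 1: Sum all words
Raw sum = 14478 + 14459 = 28937
One's complement = ~28937 & 0xFFFF = 36598

36598


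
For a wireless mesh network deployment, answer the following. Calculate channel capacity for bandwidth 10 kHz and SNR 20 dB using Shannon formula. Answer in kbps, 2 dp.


Given: B = 10 kHz, SNR = 20 dB
SNR linear = 10^(20/10) = 100
1 + SNR = 101
log2(101) = 6.6582114828
C = 10 * 1000 * 6.6582114828 = 66582.1148 bps
C = 66.582115 kbps -> 66.58 kbps (2 dp)

66.58


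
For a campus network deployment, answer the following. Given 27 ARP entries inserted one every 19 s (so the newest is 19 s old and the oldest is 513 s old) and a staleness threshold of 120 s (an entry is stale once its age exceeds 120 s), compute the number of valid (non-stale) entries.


Ages are k * 513/27 s for k = 1..27 (spacing = 19.0000 s).
Entry k is valid iff k * 513/27 <= 120 iff k <= 27 * 120 / 513 = 6.3158
n_valid = floor(6.3158) = 6
(n_stale = 27 - 6 = 21)

6


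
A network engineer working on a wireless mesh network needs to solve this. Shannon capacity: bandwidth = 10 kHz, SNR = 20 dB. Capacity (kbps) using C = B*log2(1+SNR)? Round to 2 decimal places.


Given: B = 10 kHz, SNR = 20 dB
SNR linear = 10^(20/10) = 100
1 + SNR = 101
log2(101) = 6.6582114828
C = 10 * 1000 * 6.6582114828 = 66582.1148 bps
C = 66.582115 kbps -> 66.58 kbps (2 dp)

66.58


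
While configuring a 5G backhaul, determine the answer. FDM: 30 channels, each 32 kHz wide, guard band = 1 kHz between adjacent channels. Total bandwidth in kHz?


Given: 30 channels, 32 kHz each, guard = 1 kHz
Channel bandwidth = 30 * 32 = 960 kHz
Guard bands = 29 gaps * 1 kHz = 29 kHz
Total = 960 + 29 = 989 kHz

989


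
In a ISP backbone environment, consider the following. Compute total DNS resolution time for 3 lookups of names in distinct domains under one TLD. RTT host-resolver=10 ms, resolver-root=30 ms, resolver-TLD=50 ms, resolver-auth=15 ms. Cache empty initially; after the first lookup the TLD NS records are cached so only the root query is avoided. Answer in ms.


Lookup 1 (cold cache): local + root + TLD + auth = 10 + 30 + 50 + 15 = 105 ms
Lookups 2..3 (TLD NS cached -> skip root; new domain -> still ask TLD and auth): local + TLD + auth = 10 + 50 + 15 = 75 ms each
Remaining 2 lookups: 2 * 75 = 150 ms
Total = 105 + 150 = 255 ms

255


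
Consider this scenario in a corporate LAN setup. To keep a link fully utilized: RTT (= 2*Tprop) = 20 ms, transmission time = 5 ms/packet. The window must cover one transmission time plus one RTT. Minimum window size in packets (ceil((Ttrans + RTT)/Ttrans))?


Given: Ttrans = 5 ms, RTT = 20 ms (= 2 * Tprop, Tprop = 10 ms)
Time until first ACK returns = Ttrans + RTT = 5 + 20 = 25 ms
Need W * Ttrans >= Ttrans + RTT  ->  W >= (Ttrans + RTT) / Ttrans
(Ttrans + RTT) / Ttrans = 25 / 5 = 5
W_min = ceil(5) = 5

5


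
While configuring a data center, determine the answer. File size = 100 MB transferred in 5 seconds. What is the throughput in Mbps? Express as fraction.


Given: file = 100 MB, time = 5 s
File in Mb = 100 * 8 = 800 Mb
Throughput = 800 / 5 Mbps
Throughput = 160 Mbps

160


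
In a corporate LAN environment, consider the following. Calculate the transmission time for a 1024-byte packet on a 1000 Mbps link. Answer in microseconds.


Given: packet = 1024 bytes, bandwidth = 1000 Mbps
Packet in bits = 1024 * 8 = 8192 bits
Bandwidth = 1000 * 10^6 = 1000000000 bps
Time = 8192 / 1000000000 seconds
Time in us = 8192 * 10^6 / 1000000000 = 8.192

8.192


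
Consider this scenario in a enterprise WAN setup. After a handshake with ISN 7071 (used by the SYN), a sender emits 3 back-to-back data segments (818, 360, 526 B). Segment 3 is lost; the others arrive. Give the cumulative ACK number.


SYN uses sequence number 7071; first data byte = ISN + 1 = 7072.
Segment 1: SEQ = 7072, len = 818 B, covers [7072, 7889]
Segment 2: SEQ = 7890, len = 360 B, covers [7890, 8249]
Segment 3: SEQ = 8250, len = 526 B, covers [8250, 8775] [LOST]
In-order data received: bytes [7072, 8249] (segments 1..2).
Segment 3 missing -> gap begins at byte 8250.
Cumulative ACK = next expected in-order byte = 7072 + 818 + 360 = 8250

8250


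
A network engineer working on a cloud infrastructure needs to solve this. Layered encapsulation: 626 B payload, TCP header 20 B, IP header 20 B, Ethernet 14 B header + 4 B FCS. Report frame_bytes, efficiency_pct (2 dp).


TCP segment = 626 + 20 = 646 B
IP packet = 646 + 20 = 666 B
Ethernet frame = 666 + 14 + 4 = 684 B
Efficiency = app / frame = 626 / 684 = 0.915205 = 91.5205% -> 91.52% (2 dp)

684, 91.52


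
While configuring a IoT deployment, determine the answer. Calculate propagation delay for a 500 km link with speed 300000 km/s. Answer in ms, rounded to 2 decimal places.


Given: distance = 500 km, speed = 300000 km/s
Delay = distance / speed = 500 / 300000 seconds
Delay in ms = 500 * 1000 / 300000
Delay = 1.6667 ms
Rounded to 2 dp = 1.67 ms

1.67


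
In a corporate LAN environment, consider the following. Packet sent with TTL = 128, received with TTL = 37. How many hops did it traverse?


Given: initial TTL = 128, received TTL = 37
Hops = initial TTL - received TTL
Hops = 128 - 37 = 91

91


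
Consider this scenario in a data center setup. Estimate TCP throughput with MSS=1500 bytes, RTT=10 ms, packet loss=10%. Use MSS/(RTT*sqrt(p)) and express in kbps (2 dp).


Given: MSS = 1500 bytes, RTT = 10 ms, loss = 10%
RTT in seconds = 10 / 1000 = 0.01
Loss rate = 10% = 0.1
sqrt(loss) = sqrt(0.1) = 0.316227766017
Throughput (bytes/s) = 1500 / (0.01 * 0.316227766017) = 474341.6490
Throughput (kbps) = 474341.6490 * 8 / 1000 = 3794.733192 -> 3794.73 kbps (2 dp)

3794.73


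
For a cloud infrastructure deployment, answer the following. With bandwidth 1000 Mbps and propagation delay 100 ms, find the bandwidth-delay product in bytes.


Given: bandwidth = 1000 Mbps, delay = 100 ms
BDP in bits = 1000 * 10^6 * 100 / 1000
BDP in bits = 100000000
BDP in bytes = 100000000 / 8 = 12500000

12500000


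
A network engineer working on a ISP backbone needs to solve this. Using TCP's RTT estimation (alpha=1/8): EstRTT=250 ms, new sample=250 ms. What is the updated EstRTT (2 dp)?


Given: EstRTT = 250 ms, SampleRTT = 250 ms, alpha = 1/8
New EstRTT = (1 - alpha) * EstRTT + alpha * SampleRTT
(7/8) * 250 = 218.75
(1/8) * 250 = 31.25
New EstRTT = 218.75 + 31.25 = 250 ms -> 250.00 ms (2 dp)

250.00


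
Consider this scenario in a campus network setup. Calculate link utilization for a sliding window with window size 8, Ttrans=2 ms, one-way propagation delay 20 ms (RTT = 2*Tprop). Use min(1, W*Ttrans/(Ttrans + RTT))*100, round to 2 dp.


Given: W = 8, Ttrans = 2 ms, RTT = 40 ms (= 2 * Tprop, Tprop = 20 ms)
Cycle time = Ttrans + RTT = 2 + 40 = 42 ms (first packet sent until its ACK returns)
W * Ttrans = 8 * 2 = 16 ms of sending per cycle
W * Ttrans / (Ttrans + RTT) = 16 / 42 = 0.380952
U = min(1, 0.380952) = 0.380952
U% = 38.10%

38.10


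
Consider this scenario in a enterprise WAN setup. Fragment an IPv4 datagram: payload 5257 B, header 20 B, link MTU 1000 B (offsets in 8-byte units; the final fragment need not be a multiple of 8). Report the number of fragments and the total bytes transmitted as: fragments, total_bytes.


Max data per non-final fragment = floor((MTU - header)/8)*8 = floor((1000 - 20)/8)*8 = floor(980/8)*8 = 976 B
Final fragment needs no 8-byte alignment: it can carry up to MTU - header = 980 B
Non-final fragments needed = ceil((payload - 980) / 976) = ceil(4277/976) = ceil(4.3822) = 5
Number of fragments = 5 + 1 = 6
Fragment sizes (data): 5 * 976 B + 377 B (last, 377 <= 980 OK)
Total bytes sent = payload + n_frags * header = 5257 + 6*20 = 5257 + 120 = 5377 B

6, 5377


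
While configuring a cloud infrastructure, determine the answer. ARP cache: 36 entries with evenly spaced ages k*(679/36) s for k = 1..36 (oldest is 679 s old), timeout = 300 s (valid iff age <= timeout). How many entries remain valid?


Ages are k * 679/36 s for k = 1..36 (spacing = 18.8611 s).
Entry k is valid iff k * 679/36 <= 300 iff k <= 36 * 300 / 679 = 15.9057
n_valid = floor(15.9057) = 15
(n_stale = 36 - 15 = 21)

15


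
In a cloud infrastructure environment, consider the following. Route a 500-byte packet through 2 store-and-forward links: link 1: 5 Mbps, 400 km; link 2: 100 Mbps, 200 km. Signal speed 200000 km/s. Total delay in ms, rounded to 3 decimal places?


Packet = 500 bytes = 4000 bits. Store-and-forward: sum (t_trans + t_prop) per link.
Link 1: t_trans = 4000/(5*10^6) s = 0.8000 ms; t_prop = 400/200000 s = 2.0000 ms; subtotal = 2.8000 ms
Link 2: t_trans = 4000/(100*10^6) s = 0.0400 ms; t_prop = 200/200000 s = 1.0000 ms; subtotal = 1.0400 ms
End-to-end = 2.8000 + 1.0400 = 3.8400 ms -> 3.840 ms (3 dp)

3.840


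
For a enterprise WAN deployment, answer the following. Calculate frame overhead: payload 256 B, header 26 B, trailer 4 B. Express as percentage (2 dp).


Given: payload = 256 B, header = 26 B, trailer = 4 B
Overhead bytes = header + trailer = 26 + 4 = 30
Total frame = payload + overhead = 256 + 30 = 286
Overhead % = 30 / 286 * 100 = 10.4895% -> 10.49% (2 dp)

10.49


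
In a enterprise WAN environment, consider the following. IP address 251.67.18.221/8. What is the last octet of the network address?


Given: IP = 251.67.18.221, prefix = /8
Subnet mask = 255.0.0.0
Last octet of IP: 221
Last octet of mask: 0
Network last octet = 221 AND 0 = 0

0


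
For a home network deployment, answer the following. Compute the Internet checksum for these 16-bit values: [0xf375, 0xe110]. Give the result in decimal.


Given words: [0xf375, 0xe110]
Step 1: Sum all words
Raw sum = 62325 + 57616 = 119941
Step 2: Fold carry: (54405 + 1) = 54406
One's complement = ~54406 & 0xFFFF = 11129

11129


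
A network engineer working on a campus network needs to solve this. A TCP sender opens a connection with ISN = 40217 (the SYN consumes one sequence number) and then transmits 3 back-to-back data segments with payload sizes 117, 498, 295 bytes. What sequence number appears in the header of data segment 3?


The SYN occupies sequence number ISN = 40217, so the first data byte is ISN + 1 = 40218.
SEQ of data segment i = (ISN + 1) + sum of payload sizes of segments 1..i-1.
Segment 1: SEQ = 40218, payload = 117 bytes
Segment 2: SEQ = 40335, payload = 498 bytes
Segment 3: SEQ = 40833, payload = 295 bytes
SEQ of segment 3 = 40218 + 117 + 498 = 40833

40833


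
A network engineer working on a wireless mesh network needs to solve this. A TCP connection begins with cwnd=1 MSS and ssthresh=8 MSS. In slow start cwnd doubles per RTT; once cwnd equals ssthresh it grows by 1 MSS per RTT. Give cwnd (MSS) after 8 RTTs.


RTT 0: cwnd = 1 MSS (initial)
RTT 1: cwnd = 2 MSS (slow start, doubled)
RTT 2: cwnd = 4 MSS (slow start, doubled)
RTT 3: cwnd = 8 MSS (slow start, doubled)
RTT 4: cwnd = 9 MSS (congestion avoidance, +1)
RTT 5: cwnd = 10 MSS (congestion avoidance, +1)
RTT 6: cwnd = 11 MSS (congestion avoidance, +1)
RTT 7: cwnd = 12 MSS (congestion avoidance, +1)
RTT 8: cwnd = 13 MSS (congestion avoidance, +1)

13


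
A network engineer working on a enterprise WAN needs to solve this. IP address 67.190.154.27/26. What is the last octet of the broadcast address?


Given: IP = 67.190.154.27, prefix = /26
Host bits = 32 - 26 = 6
Network last octet = 27 AND mask = 0
Host part size = 2^6 - 1 = 63
Broadcast last octet = 0 OR 63 = 63

63


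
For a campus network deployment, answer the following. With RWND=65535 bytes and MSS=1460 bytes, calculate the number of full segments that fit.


Given: RWND = 65535 bytes, MSS = 1460 bytes
Full segments = floor(RWND / MSS)
Full segments = floor(65535 / 1460)
Full segments = floor(44.887) = 44

44


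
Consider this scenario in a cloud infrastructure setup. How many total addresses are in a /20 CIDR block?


Given: CIDR prefix /20
Host bits = 32 - 20 = 12
Total addresses = 2^12 = 4096

4096


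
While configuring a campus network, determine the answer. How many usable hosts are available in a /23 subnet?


Given: subnet mask /23
Host bits = 32 - 23 = 9
Total addresses = 2^9 = 512
Usable hosts = 512 - 2 (network + broadcast) = 510

510


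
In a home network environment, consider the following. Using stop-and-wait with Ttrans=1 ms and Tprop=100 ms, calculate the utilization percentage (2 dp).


Given: Ttrans = 1 ms, Tprop = 100 ms
RTT = 2 * Tprop = 2 * 100 = 200 ms
U = Ttrans / (Ttrans + RTT)
U = 1 / (1 + 200)
U = 1 / 201 = 0.004975
U% = 0.50%

0.50


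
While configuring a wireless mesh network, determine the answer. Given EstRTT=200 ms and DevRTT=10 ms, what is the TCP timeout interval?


Given: EstRTT = 200 ms, DevRTT = 10 ms
Timeout = EstRTT + 4 * DevRTT
4 * DevRTT = 4 * 10 = 40
Timeout = 200 + 40 = 240 ms

240


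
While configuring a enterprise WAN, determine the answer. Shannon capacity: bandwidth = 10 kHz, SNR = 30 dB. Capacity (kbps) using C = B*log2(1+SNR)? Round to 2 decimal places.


Given: B = 10 kHz, SNR = 30 dB
SNR linear = 10^(30/10) = 1000
1 + SNR = 1001
log2(1001) = 9.9672262588
C = 10 * 1000 * 9.9672262588 = 99672.2626 bps
C = 99.672263 kbps -> 99.67 kbps (2 dp)

99.67


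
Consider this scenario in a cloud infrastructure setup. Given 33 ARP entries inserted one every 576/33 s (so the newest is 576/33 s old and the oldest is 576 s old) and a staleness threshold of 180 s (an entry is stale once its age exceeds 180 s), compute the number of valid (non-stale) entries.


Ages are k * 576/33 s for k = 1..33 (spacing = 17.4545 s).
Entry k is valid iff k * 576/33 <= 180 iff k <= 33 * 180 / 576 = 10.3125
n_valid = floor(10.3125) = 10
(n_stale = 33 - 10 = 23)

10


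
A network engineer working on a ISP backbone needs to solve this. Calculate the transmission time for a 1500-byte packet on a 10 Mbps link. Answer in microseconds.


Given: packet = 1500 bytes, bandwidth = 10 Mbps
Packet in bits = 1500 * 8 = 12000 bits
Bandwidth = 10 * 10^6 = 10000000 bps
Time = 12000 / 10000000 seconds
Time in us = 12000 * 10^6 / 10000000 = 1200

1200


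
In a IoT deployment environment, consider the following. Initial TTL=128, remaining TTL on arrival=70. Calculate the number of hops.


Given: initial TTL = 128, received TTL = 70
Hops = initial TTL - received TTL
Hops = 128 - 70 = 58

58


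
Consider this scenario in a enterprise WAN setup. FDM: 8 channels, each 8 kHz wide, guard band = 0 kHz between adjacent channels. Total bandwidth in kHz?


Given: 8 channels, 8 kHz each, guard = 0 kHz
Channel bandwidth = 8 * 8 = 64 kHz
Guard bands = 7 gaps * 0 kHz = 0 kHz
Total = 64 + 0 = 64 kHz

64


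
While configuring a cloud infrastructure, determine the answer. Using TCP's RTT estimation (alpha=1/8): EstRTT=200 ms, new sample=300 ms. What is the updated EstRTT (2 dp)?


Given: EstRTT = 200 ms, SampleRTT = 300 ms, alpha = 1/8
New EstRTT = (1 - alpha) * EstRTT + alpha * SampleRTT
(7/8) * 200 = 175
(1/8) * 300 = 37.5
New EstRTT = 175 + 37.5 = 212.5 ms -> 212.50 ms (2 dp)

212.50


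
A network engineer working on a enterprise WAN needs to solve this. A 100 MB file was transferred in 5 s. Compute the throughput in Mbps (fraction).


Given: file = 100 MB, time = 5 s
File in Mb = 100 * 8 = 800 Mb
Throughput = 800 / 5 Mbps
Throughput = 160 Mbps

160


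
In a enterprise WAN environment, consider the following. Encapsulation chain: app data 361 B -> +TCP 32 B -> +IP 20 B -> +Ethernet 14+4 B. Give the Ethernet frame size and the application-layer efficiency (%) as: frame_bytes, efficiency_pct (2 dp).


TCP segment = 361 + 32 = 393 B
IP packet = 393 + 20 = 413 B
Ethernet frame = 413 + 14 + 4 = 431 B
Efficiency = app / frame = 361 / 431 = 0.837587 = 83.7587% -> 83.76% (2 dp)

431, 83.76


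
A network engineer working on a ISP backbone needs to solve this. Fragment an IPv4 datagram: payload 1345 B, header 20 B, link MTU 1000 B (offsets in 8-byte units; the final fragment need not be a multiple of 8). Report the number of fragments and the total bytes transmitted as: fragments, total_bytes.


Max data per non-final fragment = floor((MTU - header)/8)*8 = floor((1000 - 20)/8)*8 = floor(980/8)*8 = 976 B
Final fragment needs no 8-byte alignment: it can carry up to MTU - header = 980 B
Non-final fragments needed = ceil((payload - 980) / 976) = ceil(365/976) = ceil(0.3740) = 1
Number of fragments = 1 + 1 = 2
Fragment sizes (data): 1 * 976 B + 369 B (last, 369 <= 980 OK)
Total bytes sent = payload + n_frags * header = 1345 + 2*20 = 1345 + 40 = 1385 B

2, 1385


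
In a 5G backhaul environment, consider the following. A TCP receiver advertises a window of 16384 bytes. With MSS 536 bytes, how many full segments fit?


Given: RWND = 16384 bytes, MSS = 536 bytes
Full segments = floor(RWND / MSS)
Full segments = floor(16384 / 536)
Full segments = floor(30.5672) = 30

30


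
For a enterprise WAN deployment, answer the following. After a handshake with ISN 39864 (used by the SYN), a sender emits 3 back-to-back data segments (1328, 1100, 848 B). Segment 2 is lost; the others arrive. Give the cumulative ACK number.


SYN uses sequence number 39864; first data byte = ISN + 1 = 39865.
Segment 1: SEQ = 39865, len = 1328 B, covers [39865, 41192]
Segment 2: SEQ = 41193, len = 1100 B, covers [41193, 42292] [LOST]
Segment 3: SEQ = 42293, len = 848 B, covers [42293, 43140]
In-order data received: bytes [39865, 41192] (segments 1..1).
Segment 2 missing -> gap begins at byte 41193; later segments buffered out of order.
Cumulative ACK = next expected in-order byte = 39865 + 1328 = 41193

41193


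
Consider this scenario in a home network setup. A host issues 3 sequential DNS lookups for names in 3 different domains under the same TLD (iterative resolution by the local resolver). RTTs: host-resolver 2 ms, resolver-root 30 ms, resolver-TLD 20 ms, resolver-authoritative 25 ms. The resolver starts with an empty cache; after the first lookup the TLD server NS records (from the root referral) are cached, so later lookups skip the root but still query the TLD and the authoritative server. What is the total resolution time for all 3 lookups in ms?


Lookup 1 (cold cache): local + root + TLD + auth = 2 + 30 + 20 + 25 = 77 ms
Lookups 2..3 (TLD NS cached -> skip root; new domain -> still ask TLD and auth): local + TLD + auth = 2 + 20 + 25 = 47 ms each
Remaining 2 lookups: 2 * 47 = 94 ms
Total = 77 + 94 = 171 ms

171


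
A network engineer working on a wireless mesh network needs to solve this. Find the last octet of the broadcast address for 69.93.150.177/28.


Given: IP = 69.93.150.177, prefix = /28
Host bits = 32 - 28 = 4
Network last octet = 177 AND mask = 176
Host part size = 2^4 - 1 = 15
Broadcast last octet = 176 OR 15 = 191

191


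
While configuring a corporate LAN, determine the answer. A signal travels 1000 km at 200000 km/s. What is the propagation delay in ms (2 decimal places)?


Given: distance = 1000 km, speed = 200000 km/s
Delay = distance / speed = 1000 / 200000 seconds
Delay in ms = 1000 * 1000 / 200000
Delay = 5.0000 ms
Rounded to 2 dp = 5.00 ms

5.00


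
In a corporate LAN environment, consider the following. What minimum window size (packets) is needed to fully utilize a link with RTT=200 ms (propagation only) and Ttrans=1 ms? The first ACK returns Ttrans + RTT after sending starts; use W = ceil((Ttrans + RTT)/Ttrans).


Given: Ttrans = 1 ms, RTT = 200 ms (= 2 * Tprop, Tprop = 100 ms)
Time until first ACK returns = Ttrans + RTT = 1 + 200 = 201 ms
Need W * Ttrans >= Ttrans + RTT  ->  W >= (Ttrans + RTT) / Ttrans
(Ttrans + RTT) / Ttrans = 201 / 1 = 201
W_min = ceil(201) = 201

201


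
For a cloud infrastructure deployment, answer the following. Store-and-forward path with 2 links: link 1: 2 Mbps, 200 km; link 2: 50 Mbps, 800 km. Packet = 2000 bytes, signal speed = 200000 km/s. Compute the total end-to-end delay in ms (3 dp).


Packet = 2000 bytes = 16000 bits. Store-and-forward: sum (t_trans + t_prop) per link.
Link 1: t_trans = 16000/(2*10^6) s = 8.0000 ms; t_prop = 200/200000 s = 1.0000 ms; subtotal = 9.0000 ms
Link 2: t_trans = 16000/(50*10^6) s = 0.3200 ms; t_prop = 800/200000 s = 4.0000 ms; subtotal = 4.3200 ms
End-to-end = 9.0000 + 4.3200 = 13.3200 ms -> 13.320 ms (3 dp)

13.320


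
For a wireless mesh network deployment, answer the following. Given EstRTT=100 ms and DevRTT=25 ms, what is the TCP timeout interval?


Given: EstRTT = 100 ms, DevRTT = 25 ms
Timeout = EstRTT + 4 * DevRTT
4 * DevRTT = 4 * 25 = 100
Timeout = 100 + 100 = 200 ms

200


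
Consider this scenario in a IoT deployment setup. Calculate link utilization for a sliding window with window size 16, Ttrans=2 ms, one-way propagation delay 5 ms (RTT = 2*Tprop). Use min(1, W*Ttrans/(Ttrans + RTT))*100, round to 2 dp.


Given: W = 16, Ttrans = 2 ms, RTT = 10 ms (= 2 * Tprop, Tprop = 5 ms)
Cycle time = Ttrans + RTT = 2 + 10 = 12 ms (first packet sent until its ACK returns)
W * Ttrans = 16 * 2 = 32 ms of sending per cycle
W * Ttrans / (Ttrans + RTT) = 32 / 12 = 2.666667
U = min(1, 2.666667) = 1.000000
U% = 100.00%

100.00


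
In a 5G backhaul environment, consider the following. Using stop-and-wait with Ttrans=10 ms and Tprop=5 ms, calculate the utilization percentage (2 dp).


Given: Ttrans = 10 ms, Tprop = 5 ms
RTT = 2 * Tprop = 2 * 5 = 10 ms
U = Ttrans / (Ttrans + RTT)
U = 10 / (10 + 10)
U = 10 / 20 = 0.5
U% = 50.00%

50.00


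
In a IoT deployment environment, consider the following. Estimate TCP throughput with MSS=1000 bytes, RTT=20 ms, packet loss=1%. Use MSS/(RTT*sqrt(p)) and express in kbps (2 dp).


Given: MSS = 1000 bytes, RTT = 20 ms, loss = 1%
RTT in seconds = 20 / 1000 = 0.02
Loss rate = 1% = 0.01
sqrt(loss) = sqrt(0.01) = 0.1
Throughput (bytes/s) = 1000 / (0.02 * 0.1) = 500000.0000
Throughput (kbps) = 500000.0000 * 8 / 1000 = 4000.000000 -> 4000.00 kbps (2 dp)

4000.00


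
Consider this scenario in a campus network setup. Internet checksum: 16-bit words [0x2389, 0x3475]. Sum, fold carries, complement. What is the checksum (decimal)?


Given words: [0x2389, 0x3475]
Step 1: Sum all words
Raw sum = 9097 + 13429 = 22526
One's complement = ~22526 & 0xFFFF = 43009

43009


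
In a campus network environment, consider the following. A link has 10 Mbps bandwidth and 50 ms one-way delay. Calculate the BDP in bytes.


Given: bandwidth = 10 Mbps, delay = 50 ms
BDP in bits = 10 * 10^6 * 50 / 1000
BDP in bits = 500000
BDP in bytes = 500000 / 8 = 62500

62500


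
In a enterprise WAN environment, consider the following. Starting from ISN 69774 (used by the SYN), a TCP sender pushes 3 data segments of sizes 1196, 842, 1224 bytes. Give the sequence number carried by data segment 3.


The SYN occupies sequence number ISN = 69774, so the first data byte is ISN + 1 = 69775.
SEQ of data segment i = (ISN + 1) + sum of payload sizes of segments 1..i-1.
Segment 1: SEQ = 69775, payload = 1196 bytes
Segment 2: SEQ = 70971, payload = 842 bytes
Segment 3: SEQ = 71813, payload = 1224 bytes
SEQ of segment 3 = 69775 + 1196 + 842 = 71813

71813


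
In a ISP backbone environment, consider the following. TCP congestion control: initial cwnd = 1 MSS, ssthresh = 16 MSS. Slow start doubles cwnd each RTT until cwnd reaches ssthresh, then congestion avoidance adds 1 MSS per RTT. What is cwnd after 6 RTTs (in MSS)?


RTT 0: cwnd = 1 MSS (initial)
RTT 1: cwnd = 2 MSS (slow start, doubled)
RTT 2: cwnd = 4 MSS (slow start, doubled)
RTT 3: cwnd = 8 MSS (slow start, doubled)
RTT 4: cwnd = 16 MSS (slow start, doubled)
RTT 5: cwnd = 17 MSS (congestion avoidance, +1)
RTT 6: cwnd = 18 MSS (congestion avoidance, +1)

18


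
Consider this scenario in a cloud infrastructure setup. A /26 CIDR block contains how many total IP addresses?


Given: CIDR prefix /26
Host bits = 32 - 26 = 6
Total addresses = 2^6 = 64

64


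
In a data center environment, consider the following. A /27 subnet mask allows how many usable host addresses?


Given: subnet mask /27
Host bits = 32 - 27 = 5
Total addresses = 2^5 = 32
Usable hosts = 32 - 2 (network + broadcast) = 30

30


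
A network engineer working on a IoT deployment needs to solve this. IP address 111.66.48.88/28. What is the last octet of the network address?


Given: IP = 111.66.48.88, prefix = /28
Subnet mask = 255.255.255.240
Last octet of IP: 88
Last octet of mask: 240
Network last octet = 88 AND 240 = 80

80


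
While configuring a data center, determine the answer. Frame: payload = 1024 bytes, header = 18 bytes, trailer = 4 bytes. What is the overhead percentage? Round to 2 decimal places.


Given: payload = 1024 B, header = 18 B, trailer = 4 B
Overhead bytes = header + trailer = 18 + 4 = 22
Total frame = payload + overhead = 1024 + 22 = 1046
Overhead % = 22 / 1046 * 100 = 2.1033% -> 2.10% (2 dp)

2.10


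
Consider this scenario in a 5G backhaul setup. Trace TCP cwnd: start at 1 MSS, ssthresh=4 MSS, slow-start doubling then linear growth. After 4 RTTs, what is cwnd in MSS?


RTT 0: cwnd = 1 MSS (initial)
RTT 1: cwnd = 2 MSS (slow start, doubled)
RTT 2: cwnd = 4 MSS (slow start, doubled)
RTT 3: cwnd = 5 MSS (congestion avoidance, +1)
RTT 4: cwnd = 6 MSS (congestion avoidance, +1)

6


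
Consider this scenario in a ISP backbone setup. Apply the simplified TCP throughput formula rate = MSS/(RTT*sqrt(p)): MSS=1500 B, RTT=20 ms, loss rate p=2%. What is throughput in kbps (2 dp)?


Given: MSS = 1500 bytes, RTT = 20 ms, loss = 2%
RTT in seconds = 20 / 1000 = 0.02
Loss rate = 2% = 0.02
sqrt(loss) = sqrt(0.02) = 0.141421356237
Throughput (bytes/s) = 1500 / (0.02 * 0.141421356237) = 530330.0859
Throughput (kbps) = 530330.0859 * 8 / 1000 = 4242.640687 -> 4242.64 kbps (2 dp)

4242.64


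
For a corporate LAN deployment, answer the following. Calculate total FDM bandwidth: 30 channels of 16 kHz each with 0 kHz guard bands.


Given: 30 channels, 16 kHz each, guard = 0 kHz
Channel bandwidth = 30 * 16 = 480 kHz
Guard bands = 29 gaps * 0 kHz = 0 kHz
Total = 480 + 0 = 480 kHz

480


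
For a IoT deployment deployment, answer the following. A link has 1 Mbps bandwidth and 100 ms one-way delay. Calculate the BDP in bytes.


Given: bandwidth = 1 Mbps, delay = 100 ms
BDP in bits = 1 * 10^6 * 100 / 1000
BDP in bits = 100000
BDP in bytes = 100000 / 8 = 12500

12500


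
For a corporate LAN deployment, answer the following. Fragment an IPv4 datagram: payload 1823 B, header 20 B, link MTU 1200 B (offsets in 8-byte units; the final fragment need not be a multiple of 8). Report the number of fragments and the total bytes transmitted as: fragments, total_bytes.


Max data per non-final fragment = floor((MTU - header)/8)*8 = floor((1200 - 20)/8)*8 = floor(1180/8)*8 = 1176 B
Final fragment needs no 8-byte alignment: it can carry up to MTU - header = 1180 B
Non-final fragments needed = ceil((payload - 1180) / 1176) = ceil(643/1176) = ceil(0.5468) = 1
Number of fragments = 1 + 1 = 2
Fragment sizes (data): 1 * 1176 B + 647 B (last, 647 <= 1180 OK)
Total bytes sent = payload + n_frags * header = 1823 + 2*20 = 1823 + 40 = 1863 B

2, 1863


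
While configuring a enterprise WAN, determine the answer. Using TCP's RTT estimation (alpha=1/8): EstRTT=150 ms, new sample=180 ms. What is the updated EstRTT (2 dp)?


Given: EstRTT = 150 ms, SampleRTT = 180 ms, alpha = 1/8
New EstRTT = (1 - alpha) * EstRTT + alpha * SampleRTT
(7/8) * 150 = 131.25
(1/8) * 180 = 22.5
New EstRTT = 131.25 + 22.5 = 153.75 ms -> 153.75 ms (2 dp)

153.75


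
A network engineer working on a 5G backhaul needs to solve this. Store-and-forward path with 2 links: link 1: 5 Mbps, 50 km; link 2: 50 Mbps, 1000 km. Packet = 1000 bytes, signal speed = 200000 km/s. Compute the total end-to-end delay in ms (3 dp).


Packet = 1000 bytes = 8000 bits. Store-and-forward: sum (t_trans + t_prop) per link.
Link 1: t_trans = 8000/(5*10^6) s = 1.6000 ms; t_prop = 50/200000 s = 0.2500 ms; subtotal = 1.8500 ms
Link 2: t_trans = 8000/(50*10^6) s = 0.1600 ms; t_prop = 1000/200000 s = 5.0000 ms; subtotal = 5.1600 ms
End-to-end = 1.8500 + 5.1600 = 7.0100 ms -> 7.010 ms (3 dp)

7.010


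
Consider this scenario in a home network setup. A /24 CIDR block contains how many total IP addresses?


Given: CIDR prefix /24
Host bits = 32 - 24 = 8
Total addresses = 2^8 = 256

256


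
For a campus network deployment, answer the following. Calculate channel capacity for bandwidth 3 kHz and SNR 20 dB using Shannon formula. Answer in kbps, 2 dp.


Given: B = 3 kHz, SNR = 20 dB
SNR linear = 10^(20/10) = 100
1 + SNR = 101
log2(101) = 6.6582114828
C = 3 * 1000 * 6.6582114828 = 19974.6344 bps
C = 19.974634 kbps -> 19.97 kbps (2 dp)

19.97


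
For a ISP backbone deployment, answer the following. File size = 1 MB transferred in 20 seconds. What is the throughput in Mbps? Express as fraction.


Given: file = 1 MB, time = 20 s
File in Mb = 1 * 8 = 8 Mb
Throughput = 8 / 20 Mbps
Throughput = 2/5 Mbps

2/5


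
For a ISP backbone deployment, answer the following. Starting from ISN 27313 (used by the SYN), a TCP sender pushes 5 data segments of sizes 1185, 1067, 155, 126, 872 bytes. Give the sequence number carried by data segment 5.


The SYN occupies sequence number ISN = 27313, so the first data byte is ISN + 1 = 27314.
SEQ of data segment i = (ISN + 1) + sum of payload sizes of segments 1..i-1.
Segment 1: SEQ = 27314, payload = 1185 bytes
Segment 2: SEQ = 28499, payload = 1067 bytes
Segment 3: SEQ = 29566, payload = 155 bytes
Segment 4: SEQ = 29721, payload = 126 bytes
Segment 5: SEQ = 29847, payload = 872 bytes
SEQ of segment 5 = 27314 + 1185 + 1067 + 155 + 126 = 29847

29847


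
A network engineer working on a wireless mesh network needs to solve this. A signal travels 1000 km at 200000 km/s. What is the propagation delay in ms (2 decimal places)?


Given: distance = 1000 km, speed = 200000 km/s
Delay = distance / speed = 1000 / 200000 seconds
Delay in ms = 1000 * 1000 / 200000
Delay = 5.0000 ms
Rounded to 2 dp = 5.00 ms

5.00


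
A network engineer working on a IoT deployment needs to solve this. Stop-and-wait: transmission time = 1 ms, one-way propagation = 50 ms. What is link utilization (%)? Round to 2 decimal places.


Given: Ttrans = 1 ms, Tprop = 50 ms
RTT = 2 * Tprop = 2 * 50 = 100 ms
U = Ttrans / (Ttrans + RTT)
U = 1 / (1 + 100)
U = 1 / 101 = 0.009901
U% = 0.99%

0.99


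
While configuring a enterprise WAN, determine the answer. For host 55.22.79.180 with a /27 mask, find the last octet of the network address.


Given: IP = 55.22.79.180, prefix = /27
Subnet mask = 255.255.255.224
Last octet of IP: 180
Last octet of mask: 224
Network last octet = 180 AND 224 = 160

160


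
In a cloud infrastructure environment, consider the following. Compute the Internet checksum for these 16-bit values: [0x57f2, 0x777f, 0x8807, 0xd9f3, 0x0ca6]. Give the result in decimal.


Given words: [0x57f2, 0x777f, 0x8807, 0xd9f3, 0x0ca6]
Step 1: Sum all words
Raw sum = 22514 + 30591 + 34823 + 55795 + 3238 = 146961
Step 2: Fold carry: (15889 + 2) = 15891
One's complement = ~15891 & 0xFFFF = 49644

49644


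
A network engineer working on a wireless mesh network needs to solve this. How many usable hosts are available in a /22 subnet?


Given: subnet mask /22
Host bits = 32 - 22 = 10
Total addresses = 2^10 = 1024
Usable hosts = 1024 - 2 (network + broadcast) = 1022

1022


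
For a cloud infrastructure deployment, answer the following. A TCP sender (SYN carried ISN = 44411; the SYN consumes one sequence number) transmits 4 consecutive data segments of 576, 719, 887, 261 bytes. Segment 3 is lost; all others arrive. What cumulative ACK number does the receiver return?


SYN uses sequence number 44411; first data byte = ISN + 1 = 44412.
Segment 1: SEQ = 44412, len = 576 B, covers [44412, 44987]
Segment 2: SEQ = 44988, len = 719 B, covers [44988, 45706]
Segment 3: SEQ = 45707, len = 887 B, covers [45707, 46593] [LOST]
Segment 4: SEQ = 46594, len = 261 B, covers [46594, 46854]
In-order data received: bytes [44412, 45706] (segments 1..2).
Segment 3 missing -> gap begins at byte 45707; later segments buffered out of order.
Cumulative ACK = next expected in-order byte = 44412 + 576 + 719 = 45707

45707


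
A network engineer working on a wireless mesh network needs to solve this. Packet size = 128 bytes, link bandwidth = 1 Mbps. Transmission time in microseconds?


Given: packet = 128 bytes, bandwidth = 1 Mbps
Packet in bits = 128 * 8 = 1024 bits
Bandwidth = 1 * 10^6 = 1000000 bps
Time = 1024 / 1000000 seconds
Time in us = 1024 * 10^6 / 1000000 = 1024

1024


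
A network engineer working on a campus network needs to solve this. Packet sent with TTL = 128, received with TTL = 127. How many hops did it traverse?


Given: initial TTL = 128, received TTL = 127
Hops = initial TTL - received TTL
Hops = 128 - 127 = 1

1


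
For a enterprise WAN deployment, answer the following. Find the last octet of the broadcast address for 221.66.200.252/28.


Given: IP = 221.66.200.252, prefix = /28
Host bits = 32 - 28 = 4
Network last octet = 252 AND mask = 240
Host part size = 2^4 - 1 = 15
Broadcast last octet = 240 OR 15 = 255

255


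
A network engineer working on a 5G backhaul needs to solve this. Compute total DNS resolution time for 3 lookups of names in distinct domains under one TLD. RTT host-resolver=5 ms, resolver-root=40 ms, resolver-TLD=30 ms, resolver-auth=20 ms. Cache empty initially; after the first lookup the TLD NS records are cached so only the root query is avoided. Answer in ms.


Lookup 1 (cold cache): local + root + TLD + auth = 5 + 40 + 30 + 20 = 95 ms
Lookups 2..3 (TLD NS cached -> skip root; new domain -> still ask TLD and auth): local + TLD + auth = 5 + 30 + 20 = 55 ms each
Remaining 2 lookups: 2 * 55 = 110 ms
Total = 95 + 110 = 205 ms

205


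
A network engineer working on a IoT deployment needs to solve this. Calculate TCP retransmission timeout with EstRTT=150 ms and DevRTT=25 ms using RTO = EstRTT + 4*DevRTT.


Given: EstRTT = 150 ms, DevRTT = 25 ms
Timeout = EstRTT + 4 * DevRTT
4 * DevRTT = 4 * 25 = 100
Timeout = 150 + 100 = 250 ms

250


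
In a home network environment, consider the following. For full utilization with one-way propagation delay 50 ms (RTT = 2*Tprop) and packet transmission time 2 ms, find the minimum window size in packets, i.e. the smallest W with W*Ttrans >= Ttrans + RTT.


Given: Ttrans = 2 ms, RTT = 100 ms (= 2 * Tprop, Tprop = 50 ms)
Time until first ACK returns = Ttrans + RTT = 2 + 100 = 102 ms
Need W * Ttrans >= Ttrans + RTT  ->  W >= (Ttrans + RTT) / Ttrans
(Ttrans + RTT) / Ttrans = 102 / 2 = 51
W_min = ceil(51) = 51

51


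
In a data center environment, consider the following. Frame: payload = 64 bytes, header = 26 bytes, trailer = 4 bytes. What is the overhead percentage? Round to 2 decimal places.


Given: payload = 64 B, header = 26 B, trailer = 4 B
Overhead bytes = header + trailer = 26 + 4 = 30
Total frame = payload + overhead = 64 + 30 = 94
Overhead % = 30 / 94 * 100 = 31.9149% -> 31.91% (2 dp)

31.91


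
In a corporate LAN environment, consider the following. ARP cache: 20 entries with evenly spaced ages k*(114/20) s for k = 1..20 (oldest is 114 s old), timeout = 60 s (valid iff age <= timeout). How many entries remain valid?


Ages are k * 114/20 s for k = 1..20 (spacing = 5.7000 s).
Entry k is valid iff k * 114/20 <= 60 iff k <= 20 * 60 / 114 = 10.5263
n_valid = floor(10.5263) = 10
(n_stale = 20 - 10 = 10)

10
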